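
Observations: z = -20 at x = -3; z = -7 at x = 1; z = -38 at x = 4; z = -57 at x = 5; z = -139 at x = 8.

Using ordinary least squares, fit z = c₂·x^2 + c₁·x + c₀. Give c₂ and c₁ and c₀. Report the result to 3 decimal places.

c₂ = -2.041, c₁ = -0.564, c₀ = -3.566

Setting ∂/∂c₂ … = 0 gives: 5059·c₂ + 675·c₁ + 115·c₀ = -11116;  675·c₂ + 115·c₁ + 15·c₀ = -1496;  115·c₂ + 15·c₁ + 5·c₀ = -261.
(Σx^2·x^2 = 5059, Σx^2·x = 675, Σx^2 = 115, Σx·x = 115, Σx = 15, Σ1 = 5, Σx^2·z = -11116, Σx·z = -1496, Σz = -261.)
Solving the 3×3 system (Gaussian elimination) gives c₂ = -6131/3004, c₁ = -8473/15020, c₀ = -2678/751.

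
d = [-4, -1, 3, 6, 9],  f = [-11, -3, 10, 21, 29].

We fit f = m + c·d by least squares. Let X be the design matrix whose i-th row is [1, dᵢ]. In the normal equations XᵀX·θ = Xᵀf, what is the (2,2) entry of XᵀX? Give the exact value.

143

Row 2 ↔ basis d, column 2 ↔ basis d, so (XᵀX)_{2,2} = Σᵢ (d)·(d) = (-4)·(-4) + (-1)·(-1) + (3)·(3) + (6)·(6) + (9)·(9) = 143.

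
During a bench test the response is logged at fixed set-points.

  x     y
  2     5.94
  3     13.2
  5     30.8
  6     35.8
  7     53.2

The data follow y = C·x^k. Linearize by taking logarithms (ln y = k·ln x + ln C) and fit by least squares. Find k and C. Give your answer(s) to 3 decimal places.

Let Y = ln y. Fitting Y = k·ln x + ln C by least squares:
Over the data: Σln x = 7.1389, Σ(ln x)² = 11.2747, Σln y = 15.3414, Σln x·ln y = 23.7300.
Normal system: [[11.2747, 7.1389]; [7.1389, 5]]·[k, ln C]ᵀ = [23.7300, 15.3414]ᵀ.
Slope k = (n·Σln x·ln y − Σln x·Σln y)/(n·Σ(ln x)² − (Σln x)²) = (5·23.7300 − 7.1389·15.3414)/5.4099 = 1.68755; ln C = (Σln y − k·Σln x)/n = 0.65885, so C = exp(0.65885) = 1.93257.

k = 1.688, C = 1.933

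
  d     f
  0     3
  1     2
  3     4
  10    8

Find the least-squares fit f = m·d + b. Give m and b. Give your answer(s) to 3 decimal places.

m = 0.566, b = 2.270

Compute the Gram sums: Σd·d = 110, Σd = 14, Σ1 = 4.
And Σd·f = 94, Σf = 17.
Normal equations: [[110, 14]; [14, 4]]·[m, b]ᵀ = [94, 17]ᵀ.
det = 110·4 − 14² = 244.
m = (94·4 − 14·17)/244 = 69/122; b = (110·17 − 14·94)/244 = 277/122.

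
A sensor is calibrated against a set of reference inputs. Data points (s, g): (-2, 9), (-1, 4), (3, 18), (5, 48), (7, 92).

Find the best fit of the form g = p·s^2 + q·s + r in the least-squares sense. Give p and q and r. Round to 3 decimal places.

Setting ∂/∂p … = 0 gives: 3124·p + 486·q + 88·r = 5910;  486·p + 88·q + 12·r = 916;  88·p + 12·q + 5·r = 171.
(Σs^2·s^2 = 3124, Σs^2·s = 486, Σs^2 = 88, Σs·s = 88, Σs = 12, Σ1 = 5, Σs^2·g = 5910, Σs·g = 916, Σg = 171.)
Solving the 3×3 system (Gaussian elimination) gives p = 40956/22171, q = -761/22171, r = 39249/22171.

p = 1.847, q = -0.034, r = 1.770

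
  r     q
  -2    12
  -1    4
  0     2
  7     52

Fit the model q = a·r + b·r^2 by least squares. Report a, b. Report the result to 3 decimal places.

Sums needed: Σr·r = 54, Σr·r^2 = 334, Σr^2·r^2 = 2418.
Right-hand side: Σr·q = 336, Σr^2·q = 2600.
XᵀX·[a, b]ᵀ = Xᵀq becomes [[54, 334]; [334, 2418]]·[a, b]ᵀ = [336, 2600]ᵀ.
Δ = 54·2418 − 334² = 19016.
a = (336·2418 − 334·2600)/19016 = -6994/2377; b = (54·2600 − 334·336)/19016 = 3522/2377.

a = -2.942, b = 1.482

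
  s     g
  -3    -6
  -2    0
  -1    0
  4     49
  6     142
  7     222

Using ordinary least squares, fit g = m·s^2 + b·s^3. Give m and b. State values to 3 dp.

AᵀA·[m, b]ᵀ = Aᵀg reads: 4051·m + 25331·b = 16720;  25331·m + 169195·b = 110116.
Determinant 4051·169195 − 25331² = 43749384.
m = (16720·169195 − 25331·110116)/43749384 = 9898001/10937346; b = (4051·110116 − 25331·16720)/43749384 = 5636399/10937346.

m = 0.905, b = 0.515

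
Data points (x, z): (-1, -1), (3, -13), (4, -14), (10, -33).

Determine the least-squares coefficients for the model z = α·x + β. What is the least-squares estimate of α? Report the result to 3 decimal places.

α = -2.903

AᵀA·[α, β]ᵀ = Aᵀz reads: 126·α + 16·β = -424;  16·α + 4·β = -61.
(Σx·x = 126, Σx = 16, Σ1 = 4, Σx·z = -424, Σz = -61.)
Determinant 126·4 − 16² = 248.
α = ((-424)·4 − 16·(-61))/248 = -90/31; β = (126·(-61) − 16·(-424))/248 = -451/124.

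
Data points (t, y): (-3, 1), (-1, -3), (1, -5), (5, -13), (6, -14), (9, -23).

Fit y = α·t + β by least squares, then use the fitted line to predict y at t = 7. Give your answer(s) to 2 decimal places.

ŷ = -17.43

Compute the Gram sums: Σt·t = 153, Σt = 17, Σ1 = 6.
Moment sums: Σt·y = -361, Σy = -57.
XᵀX·[α, β]ᵀ = Xᵀy becomes [[153, 17]; [17, 6]]·[α, β]ᵀ = [-361, -57]ᵀ.
Eliminating β: 6·(row 1) − 17·(row 2) gives 629·α = 6·(-361) − 17·(-57) = -1197, so α = -1197/629.
Then β = ((-57) − 17·(-1197/629))/6 = -152/37.
At t = 7: ŷ = (-1197/629)·(7) + (-152/37)·(1) = -10963/629.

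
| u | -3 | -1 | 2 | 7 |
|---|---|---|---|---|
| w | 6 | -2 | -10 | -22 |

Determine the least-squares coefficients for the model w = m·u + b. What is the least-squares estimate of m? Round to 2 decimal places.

m = -2.73

The normal equations are: 63·m + 5·b = -190;  5·m + 4·b = -28.
Δ = 63·4 − 5² = 227.
m = ((-190)·4 − 5·(-28))/227 = -620/227; b = (63·(-28) − 5·(-190))/227 = -814/227.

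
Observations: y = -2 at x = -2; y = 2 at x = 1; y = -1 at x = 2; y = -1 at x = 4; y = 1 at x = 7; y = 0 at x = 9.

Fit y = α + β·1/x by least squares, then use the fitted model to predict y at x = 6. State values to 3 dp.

Forming AᵀA = [[6, 379/252]; [379/252, 101305/63504]] and Aᵀy = [-1, 67/28]ᵀ gives AᵀA·[α, β]ᵀ = Aᵀy.
det = 6·(101305/63504) − (379/252)² = 464189/63504.
α = ((-1)·(101305/63504) − (379/252)·(67/28))/(464189/63504) = -329842/464189; β = (6·(67/28) − (379/252)·(-1))/(464189/63504) = 1007244/464189.
At x = 6: ŷ = (-329842/464189)·(1) + (1007244/464189)·(1/6) = -161968/464189.

ŷ = -0.349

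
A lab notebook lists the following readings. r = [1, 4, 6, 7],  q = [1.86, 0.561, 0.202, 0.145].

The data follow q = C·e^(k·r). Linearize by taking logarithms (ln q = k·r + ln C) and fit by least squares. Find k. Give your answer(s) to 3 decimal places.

Linearized form: ln q = k·r + ln C. From the 4 transformed points,
Σr = 18.0000, Σ(r)² = 102.0000, Σln q = -3.4880, Σr·ln q = -24.8056.
Equations: 102.0000·k + 18.0000·ln C = -24.8056;  18.0000·k + 4·ln C = -3.4880.
Δ = 102.0000·4 − (18.0000)² = 84.0000; k = (-24.8056·4 − 18.0000·-3.4880)/84.0000 = -0.43380, ln C = (102.0000·-3.4880 − 18.0000·-24.8056)/84.0000 = 1.08011.

k = -0.434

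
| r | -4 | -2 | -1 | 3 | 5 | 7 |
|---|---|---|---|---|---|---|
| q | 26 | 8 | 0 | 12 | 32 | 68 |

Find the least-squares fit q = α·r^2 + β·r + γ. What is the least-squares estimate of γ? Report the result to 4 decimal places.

γ = -0.6398

XᵀX·[α, β, γ]ᵀ = Xᵀq reads: 3380·α + 422·β + 104·γ = 4688;  422·α + 104·β + 8·γ = 552;  104·α + 8·β + 6·γ = 146.
(Σr^2·r^2 = 3380, Σr^2·r = 422, Σr^2 = 104, Σr·r = 104, Σr = 8, Σ1 = 6, Σr^2·q = 4688, Σr·q = 552, Σq = 146.)
Solving the 3×3 system (Gaussian elimination) gives α = 15016/10041, β = -35708/50205, γ = -10707/16735.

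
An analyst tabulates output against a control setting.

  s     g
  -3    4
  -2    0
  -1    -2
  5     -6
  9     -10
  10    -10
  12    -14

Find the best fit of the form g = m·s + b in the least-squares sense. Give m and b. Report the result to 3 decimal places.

m = -0.999, b = -1.148

From the data, Σs·s = 364, Σs = 30, Σ1 = 7.
And Σs·g = -398, Σg = -38.
XᵀX·[m, b]ᵀ = Xᵀg becomes [[364, 30]; [30, 7]]·[m, b]ᵀ = [-398, -38]ᵀ.
Eliminating b: 7·(row 1) − 30·(row 2) gives 1648·m = 7·(-398) − 30·(-38) = -1646, so m = -823/824.
Then b = ((-38) − 30·(-823/824))/7 = -473/412.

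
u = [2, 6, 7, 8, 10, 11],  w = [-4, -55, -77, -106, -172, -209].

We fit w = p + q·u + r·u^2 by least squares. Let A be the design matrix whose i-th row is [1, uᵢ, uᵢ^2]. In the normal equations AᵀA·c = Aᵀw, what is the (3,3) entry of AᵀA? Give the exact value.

Row 3 ↔ basis u^2, column 3 ↔ basis u^2, so (AᵀA)_{3,3} = Σᵢ (u^2)·(u^2) = (4)·(4) + (36)·(36) + (49)·(49) + (64)·(64) + (100)·(100) + (121)·(121) = 32450.

32450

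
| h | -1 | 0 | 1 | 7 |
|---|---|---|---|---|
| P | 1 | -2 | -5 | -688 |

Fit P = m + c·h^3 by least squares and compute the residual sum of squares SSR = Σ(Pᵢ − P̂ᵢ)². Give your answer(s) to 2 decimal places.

Sums needed: Σ1 = 4, Σh^3 = 343, Σh^3·h^3 = 117651.
And ΣP = -694, Σh^3·P = -235990.
So XᵀX·[m, c]ᵀ = XᵀP: [[4, 343]; [343, 117651]]·[m, c]ᵀ = [-694, -235990]ᵀ.
det = 4·117651 − 343² = 352955.
m = ((-694)·117651 − 343·(-235990))/352955 = -705224/352955; c = (4·(-235990) − 343·(-694))/352955 = -705918/352955.
Residuals: 352261/352955, -686/352955, -353633/352955, 2058/352955; SSR = 705894/352955.

SSR = 2.00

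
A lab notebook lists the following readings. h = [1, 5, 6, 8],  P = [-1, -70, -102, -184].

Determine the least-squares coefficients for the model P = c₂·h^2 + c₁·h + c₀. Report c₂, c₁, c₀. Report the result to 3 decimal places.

c₂ = -2.967, c₁ = 0.560, c₀ = 1.404

Compute the Gram sums: Σh^2·h^2 = 6018, Σh^2·h = 854, Σh^2 = 126, Σh·h = 126, Σh = 20, Σ1 = 4.
And Σh^2·P = -17199, Σh·P = -2435, ΣP = -357.
XᵀX·[c₂, c₁, c₀]ᵀ = XᵀP becomes [[6018, 854, 126]; [854, 126, 20]; [126, 20, 4]]·[c₂, c₁, c₀]ᵀ = [-17199, -2435, -357]ᵀ.
Solving the 3×3 system (Gaussian elimination) gives c₂ = -9191/3098, c₁ = 867/1549, c₀ = 2175/1549.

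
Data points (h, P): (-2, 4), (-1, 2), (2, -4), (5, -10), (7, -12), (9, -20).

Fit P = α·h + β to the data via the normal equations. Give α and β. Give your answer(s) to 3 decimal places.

Sums needed: Σh·h = 164, Σh = 20, Σ1 = 6.
Right-hand side: Σh·P = -332, ΣP = -40.
So XᵀX·[α, β]ᵀ = XᵀP: [[164, 20]; [20, 6]]·[α, β]ᵀ = [-332, -40]ᵀ.
Determinant 164·6 − 20² = 584.
α = ((-332)·6 − 20·(-40))/584 = -149/73; β = (164·(-40) − 20·(-332))/584 = 10/73.

α = -2.041, β = 0.137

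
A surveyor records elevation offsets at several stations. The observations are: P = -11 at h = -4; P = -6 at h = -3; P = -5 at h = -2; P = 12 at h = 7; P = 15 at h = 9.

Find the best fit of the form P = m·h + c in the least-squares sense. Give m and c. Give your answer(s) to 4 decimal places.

m = 1.9035, c = -1.6649

From the data, Σh·h = 159, Σh = 7, Σ1 = 5.
Right-hand side: Σh·P = 291, ΣP = 5.
Determinant 159·5 − 7² = 746.
m = (291·5 − 7·5)/746 = 710/373; c = (159·5 − 7·291)/746 = -621/373.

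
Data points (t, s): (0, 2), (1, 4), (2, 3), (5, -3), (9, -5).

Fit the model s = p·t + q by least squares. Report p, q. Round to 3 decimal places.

p = -1.004, q = 3.613

XᵀX·[p, q]ᵀ = Xᵀs reads: 111·p + 17·q = -50;  17·p + 5·q = 1.
Δ = 111·5 − 17² = 266.
p = ((-50)·5 − 17·1)/266 = -267/266; q = (111·1 − 17·(-50))/266 = 961/266.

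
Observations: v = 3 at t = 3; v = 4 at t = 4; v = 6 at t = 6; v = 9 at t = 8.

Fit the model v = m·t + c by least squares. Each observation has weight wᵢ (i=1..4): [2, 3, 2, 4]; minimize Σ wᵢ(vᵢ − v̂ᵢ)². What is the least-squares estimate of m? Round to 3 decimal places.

The normal equations are: 394·m + 62·c = 426;  62·m + 11·c = 66.
(Σwᵢ·t·t = 394, Σwᵢ·t = 62, Σwᵢ·1 = 11, Σwᵢ·t·v = 426, Σwᵢ·v = 66.)
det = 394·11 − 62² = 490.
m = (426·11 − 62·66)/490 = 297/245; c = (394·66 − 62·426)/490 = -204/245.

m = 1.212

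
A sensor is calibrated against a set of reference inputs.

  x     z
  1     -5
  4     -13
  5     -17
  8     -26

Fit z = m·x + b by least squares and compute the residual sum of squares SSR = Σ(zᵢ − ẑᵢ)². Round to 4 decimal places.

SSR = 0.7400

Setting ∂/∂m … = 0 gives: 106·m + 18·b = -350;  18·m + 4·b = -61.
(Σx·x = 106, Σx = 18, Σ1 = 4, Σx·z = -350, Σz = -61.)
det = 106·4 − 18² = 100.
m = ((-350)·4 − 18·(-61))/100 = -151/50; b = (106·(-61) − 18·(-350))/100 = -83/50.
Residuals: -8/25, 37/50, -6/25, -9/50; SSR = 37/50.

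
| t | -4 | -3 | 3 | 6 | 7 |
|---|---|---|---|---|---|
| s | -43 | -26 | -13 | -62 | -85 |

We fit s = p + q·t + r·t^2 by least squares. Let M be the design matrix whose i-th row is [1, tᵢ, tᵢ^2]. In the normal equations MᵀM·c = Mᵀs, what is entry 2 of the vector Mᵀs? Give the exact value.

Entry 2 ↔ basis t, so (Mᵀs)_{2} = Σᵢ (t)·sᵢ = (-4)·(-43) + (-3)·(-26) + (3)·(-13) + (6)·(-62) + (7)·(-85) = -756.

-756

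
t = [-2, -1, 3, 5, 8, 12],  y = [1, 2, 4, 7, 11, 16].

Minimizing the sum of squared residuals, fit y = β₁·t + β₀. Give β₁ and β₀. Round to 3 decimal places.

β₁ = 1.065, β₀ = 2.394

The normal equations are: 247·β₁ + 25·β₀ = 323;  25·β₁ + 6·β₀ = 41.
det = 247·6 − 25² = 857.
β₁ = (323·6 − 25·41)/857 = 913/857; β₀ = (247·41 − 25·323)/857 = 2052/857.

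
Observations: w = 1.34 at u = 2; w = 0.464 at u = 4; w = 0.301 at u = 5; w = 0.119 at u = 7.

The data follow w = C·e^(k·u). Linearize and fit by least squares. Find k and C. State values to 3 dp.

k = -0.482, C = 3.384

Let Y = ln w. Fitting Y = k·u + ln C by least squares:
Sums: Σu = 18.0000, Σ(u)² = 94.0000, Σln w = -3.8045, Σu·ln w = -23.3898.
Normal system: [[94.0000, 18.0000]; [18.0000, 4]]·[k, ln C]ᵀ = [-23.3898, -3.8045]ᵀ.
Slope k = (n·Σu·ln w − Σu·Σln w)/(n·Σ(u)² − (Σu)²) = (4·-23.3898 − 18.0000·-3.8045)/52.0000 = -0.48228; ln C = (Σln w − k·Σu)/n = 1.21914, so C = exp(1.21914) = 3.38428.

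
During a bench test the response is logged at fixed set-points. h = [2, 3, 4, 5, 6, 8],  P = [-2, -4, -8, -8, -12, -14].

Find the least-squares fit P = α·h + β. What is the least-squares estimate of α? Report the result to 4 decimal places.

Compute the Gram sums: Σh·h = 154, Σh = 28, Σ1 = 6.
Right-hand side: Σh·P = -272, ΣP = -48.
Normal equations: [[154, 28]; [28, 6]]·[α, β]ᵀ = [-272, -48]ᵀ.
Determinant 154·6 − 28² = 140.
α = ((-272)·6 − 28·(-48))/140 = -72/35; β = (154·(-48) − 28·(-272))/140 = 8/5.

α = -2.0571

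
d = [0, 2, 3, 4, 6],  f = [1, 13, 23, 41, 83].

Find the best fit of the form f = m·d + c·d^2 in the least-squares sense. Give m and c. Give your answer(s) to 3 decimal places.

Sums needed: Σd·d = 65, Σd·d^2 = 315, Σd^2·d^2 = 1649.
Moment sums: Σd·f = 757, Σd^2·f = 3903.
XᵀX·[m, c]ᵀ = Xᵀf becomes [[65, 315]; [315, 1649]]·[m, c]ᵀ = [757, 3903]ᵀ.
Eliminating c: 1649·(row 1) − 315·(row 2) gives 7960·m = 1649·757 − 315·3903 = 18848, so m = 2356/995.
Then c = (3903 − 315·(2356/995))/1649 = 381/199.

m = 2.368, c = 1.915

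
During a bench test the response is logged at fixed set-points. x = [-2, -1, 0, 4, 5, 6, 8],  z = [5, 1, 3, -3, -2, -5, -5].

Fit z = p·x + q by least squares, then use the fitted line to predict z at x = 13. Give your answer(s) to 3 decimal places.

ẑ = -10.658

Forming MᵀM = [[146, 20]; [20, 7]] and Mᵀz = [-103, -6]ᵀ gives MᵀM·[p, q]ᵀ = Mᵀz.
Δ = 146·7 − 20² = 622.
p = ((-103)·7 − 20·(-6))/622 = -601/622; q = (146·(-6) − 20·(-103))/622 = 592/311.
At x = 13: ẑ = (-601/622)·(13) + (592/311)·(1) = -6629/622.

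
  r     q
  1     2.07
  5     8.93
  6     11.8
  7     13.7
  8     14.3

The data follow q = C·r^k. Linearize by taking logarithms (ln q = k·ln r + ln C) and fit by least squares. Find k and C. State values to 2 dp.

k = 0.95, C = 2.06

Taking logs, ln q = k·ln r + ln C, so regress ln q on ln r.
Σln r = 7.4265, Σ(ln r)² = 13.9113, Σln q = 10.6627, Σln r·ln q = 18.5710.
Equations: 13.9113·k + 7.4265·ln C = 18.5710;  7.4265·k + 5·ln C = 10.6627.
Δ = 13.9113·5 − (7.4265)² = 14.4030; k = (18.5710·5 − 7.4265·10.6627)/14.4030 = 0.94897, ln C = (13.9113·10.6627 − 7.4265·18.5710)/14.4030 = 0.72304, so C = exp(0.72304) = 2.06068.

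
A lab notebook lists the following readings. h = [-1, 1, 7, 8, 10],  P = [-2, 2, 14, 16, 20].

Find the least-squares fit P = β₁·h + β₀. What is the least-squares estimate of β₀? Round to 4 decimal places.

β₀ = 0.0000

Entries of MᵀM: Σh·h = 215, Σh = 25, Σ1 = 5.
Right-hand side: Σh·P = 430, ΣP = 50.
So MᵀM·[β₁, β₀]ᵀ = MᵀP: [[215, 25]; [25, 5]]·[β₁, β₀]ᵀ = [430, 50]ᵀ.
Δ = 215·5 − 25² = 450.
β₁ = (430·5 − 25·50)/450 = 2; β₀ = (215·50 − 25·430)/450 = 0.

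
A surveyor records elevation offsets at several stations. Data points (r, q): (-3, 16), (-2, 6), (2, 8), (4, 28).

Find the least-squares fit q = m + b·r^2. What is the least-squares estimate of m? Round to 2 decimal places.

MᵀM·[m, b]ᵀ = Mᵀq reads: 4·m + 33·b = 58;  33·m + 369·b = 648.
Δ = 4·369 − 33² = 387.
m = (58·369 − 33·648)/387 = 2/43; b = (4·648 − 33·58)/387 = 226/129.

m = 0.05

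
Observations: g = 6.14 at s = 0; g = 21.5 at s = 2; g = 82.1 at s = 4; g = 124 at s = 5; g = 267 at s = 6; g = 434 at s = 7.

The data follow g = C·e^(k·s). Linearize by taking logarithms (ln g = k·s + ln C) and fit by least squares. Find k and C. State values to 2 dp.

k = 0.61, C = 6.33

Let Y = ln g. Fitting Y = k·s + ln C by least squares:
Σs = 24.0000, Σ(s)² = 130.0000, Σln g = 25.7714, Σs·ln g = 123.9041.
Normal system: [[130.0000, 24.0000]; [24.0000, 6]]·[k, ln C]ᵀ = [123.9041, 25.7714]ᵀ.
Slope k = (n·Σs·ln g − Σs·Σln g)/(n·Σ(s)² − (Σs)²) = (6·123.9041 − 24.0000·25.7714)/204.0000 = 0.61231; ln C = (Σln g − k·Σs)/n = 1.84600, so C = exp(1.84600) = 6.33440.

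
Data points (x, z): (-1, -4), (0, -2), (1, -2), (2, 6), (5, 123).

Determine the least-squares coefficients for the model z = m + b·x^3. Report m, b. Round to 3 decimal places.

From the data, Σ1 = 5, Σx^3 = 133, Σx^3·x^3 = 15691.
Moment sums: Σz = 121, Σx^3·z = 15425.
So AᵀA·[m, b]ᵀ = Aᵀz: [[5, 133]; [133, 15691]]·[m, b]ᵀ = [121, 15425]ᵀ.
Determinant 5·15691 − 133² = 60766.
m = (121·15691 − 133·15425)/60766 = -76457/30383; b = (5·15425 − 133·121)/60766 = 30516/30383.

m = -2.516, b = 1.004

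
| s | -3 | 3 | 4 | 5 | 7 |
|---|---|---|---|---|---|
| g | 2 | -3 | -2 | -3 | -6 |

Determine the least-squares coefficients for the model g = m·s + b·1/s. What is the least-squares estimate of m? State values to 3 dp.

m = -0.773

Normal-equation sums: Σs·s = 108, Σs·1/s = 5, Σ1/s·1/s = 60881/176400.
And Σs·g = -80, Σ1/s·g = -761/210.
So XᵀX·[m, b]ᵀ = Xᵀg: [[108, 5]; [5, 60881/176400]]·[m, b]ᵀ = [-80, -761/210]ᵀ.
Eliminating b: (60881/176400)·(row 1) − 5·(row 2) gives (60143/4900)·m = (60881/176400)·(-80) − 5·(-761/210) = -41857/4410, so m = -418570/541287.
Then b = ((-761/210) − 5·(-418570/541287))/(60881/176400) = 42280/60143.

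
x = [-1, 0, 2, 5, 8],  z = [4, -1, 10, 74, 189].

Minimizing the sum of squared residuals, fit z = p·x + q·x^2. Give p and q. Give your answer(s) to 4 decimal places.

Sums needed: Σx·x = 94, Σx·x^2 = 644, Σx^2·x^2 = 4738.
And Σx·z = 1898, Σx^2·z = 13990.
Normal equations: [[94, 644]; [644, 4738]]·[p, q]ᵀ = [1898, 13990]ᵀ.
Determinant 94·4738 − 644² = 30636.
p = (1898·4738 − 644·13990)/30636 = -61/111; q = (94·13990 − 644·1898)/30636 = 7729/2553.

p = -0.5495, q = 3.0274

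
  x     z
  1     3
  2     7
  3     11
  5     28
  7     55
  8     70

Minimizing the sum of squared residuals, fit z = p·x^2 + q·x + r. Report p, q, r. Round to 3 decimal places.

p = 1.103, q = -0.333, r = 2.503

The normal system MᵀM·[p, q, r]ᵀ = Mᵀz is [[7220, 1016, 152]; [1016, 152, 26]; [152, 26, 6]]·[p, q, r]ᵀ = [8005, 1135, 174]ᵀ.
Row-reducing yields p = 2669/2420, q = -403/1210, r = 3029/1210.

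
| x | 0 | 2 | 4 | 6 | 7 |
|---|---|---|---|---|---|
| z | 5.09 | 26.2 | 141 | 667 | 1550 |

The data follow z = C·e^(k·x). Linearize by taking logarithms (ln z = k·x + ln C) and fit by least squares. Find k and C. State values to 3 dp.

k = 0.815, C = 5.156

With ln zᵢ as the transformed response and xᵢ as the regressor:
XᵀX = [[105.0000, 19.0000]; [19.0000, 5]], rhs = [116.7654, 23.6906]ᵀ  (here Σx = 19.0000, Σ(x)² = 105.0000, Σln z = 23.6906, Σx·ln z = 116.7654).
Δ = 105.0000·5 − (19.0000)² = 164.0000; k = (116.7654·5 − 19.0000·23.6906)/164.0000 = 0.81528, ln C = (105.0000·23.6906 − 19.0000·116.7654)/164.0000 = 1.64007, so C = exp(1.64007) = 5.15551.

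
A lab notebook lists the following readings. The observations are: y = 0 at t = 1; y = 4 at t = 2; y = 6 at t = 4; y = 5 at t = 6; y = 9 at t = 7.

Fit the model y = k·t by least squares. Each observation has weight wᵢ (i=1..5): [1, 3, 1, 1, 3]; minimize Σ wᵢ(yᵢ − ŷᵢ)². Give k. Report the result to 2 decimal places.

k = 1.26

Normal-equation sums: Σwᵢ·t·t = 212.
For AᵀWy: Σwᵢ·t·y = 267.
k = 267/212 = 1.25943.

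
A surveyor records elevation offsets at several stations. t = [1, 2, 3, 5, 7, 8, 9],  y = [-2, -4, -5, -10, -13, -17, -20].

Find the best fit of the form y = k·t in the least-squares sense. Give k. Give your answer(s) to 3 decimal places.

From the data, Σt·t = 233.
Right-hand side: Σt·y = -482.
Hence k = -482 / 233 ≈ -2.06867.

k = -2.069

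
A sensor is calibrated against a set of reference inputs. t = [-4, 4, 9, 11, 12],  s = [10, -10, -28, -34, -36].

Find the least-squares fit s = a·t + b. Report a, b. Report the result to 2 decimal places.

a = -2.95, b = -0.73

MᵀM·[a, b]ᵀ = Mᵀs reads: 378·a + 32·b = -1138;  32·a + 5·b = -98.
(Σt·t = 378, Σt = 32, Σ1 = 5, Σt·s = -1138, Σs = -98.)
det = 378·5 − 32² = 866.
a = ((-1138)·5 − 32·(-98))/866 = -1277/433; b = (378·(-98) − 32·(-1138))/866 = -314/433.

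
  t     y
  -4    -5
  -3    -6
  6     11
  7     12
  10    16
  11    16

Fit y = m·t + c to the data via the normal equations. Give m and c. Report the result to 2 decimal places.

Sums needed: Σt·t = 331, Σt = 27, Σ1 = 6.
For Mᵀy: Σt·y = 524, Σy = 44.
Normal equations: [[331, 27]; [27, 6]]·[m, c]ᵀ = [524, 44]ᵀ.
Δ = 331·6 − 27² = 1257.
m = (524·6 − 27·44)/1257 = 652/419; c = (331·44 − 27·524)/1257 = 416/1257.

m = 1.56, c = 0.33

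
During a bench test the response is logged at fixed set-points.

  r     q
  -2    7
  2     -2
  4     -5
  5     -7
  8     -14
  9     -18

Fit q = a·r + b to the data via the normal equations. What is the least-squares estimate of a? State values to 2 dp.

a = -2.19

Forming AᵀA = [[194, 26]; [26, 6]] and Aᵀq = [-347, -39]ᵀ gives AᵀA·[a, b]ᵀ = Aᵀq.
Eliminating b: 6·(row 1) − 26·(row 2) gives 488·a = 6·(-347) − 26·(-39) = -1068, so a = -267/122.
Then b = ((-39) − 26·(-267/122))/6 = 182/61.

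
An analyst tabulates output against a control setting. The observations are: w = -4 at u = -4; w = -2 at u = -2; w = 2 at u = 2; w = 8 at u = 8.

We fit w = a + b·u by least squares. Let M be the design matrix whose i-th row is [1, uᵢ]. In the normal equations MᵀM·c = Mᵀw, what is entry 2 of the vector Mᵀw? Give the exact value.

Entry 2 ↔ basis u, so (Mᵀw)_{2} = Σᵢ (u)·wᵢ = (-4)·(-4) + (-2)·(-2) + (2)·(2) + (8)·(8) = 88.

88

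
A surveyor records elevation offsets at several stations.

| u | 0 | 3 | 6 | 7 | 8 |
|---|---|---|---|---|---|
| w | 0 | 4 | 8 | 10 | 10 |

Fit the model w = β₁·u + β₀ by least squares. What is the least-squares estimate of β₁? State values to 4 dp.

AᵀA·[β₁, β₀]ᵀ = Aᵀw reads: 158·β₁ + 24·β₀ = 210;  24·β₁ + 5·β₀ = 32.
(Σu·u = 158, Σu = 24, Σ1 = 5, Σu·w = 210, Σw = 32.)
Eliminating β₀: 5·(row 1) − 24·(row 2) gives 214·β₁ = 5·210 − 24·32 = 282, so β₁ = 141/107.
Then β₀ = (32 − 24·(141/107))/5 = 8/107.

β₁ = 1.3178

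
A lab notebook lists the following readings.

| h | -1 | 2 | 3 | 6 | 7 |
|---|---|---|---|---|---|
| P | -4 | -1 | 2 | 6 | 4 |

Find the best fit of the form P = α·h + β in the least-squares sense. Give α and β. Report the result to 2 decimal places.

α = 1.17, β = -2.58

Forming MᵀM = [[99, 17]; [17, 5]] and MᵀP = [72, 7]ᵀ gives MᵀM·[α, β]ᵀ = MᵀP.
Eliminating β: 5·(row 1) − 17·(row 2) gives 206·α = 5·72 − 17·7 = 241, so α = 241/206.
Then β = (7 − 17·(241/206))/5 = -531/206.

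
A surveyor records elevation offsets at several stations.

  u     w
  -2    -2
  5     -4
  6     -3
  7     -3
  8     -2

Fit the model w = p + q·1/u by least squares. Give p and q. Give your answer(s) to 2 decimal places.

p = -2.75, q = -1.72

From the data, Σ1 = 5, Σ1/u = 113/840, Σ1/u·1/u = 249649/705600.
For Mᵀw: Σw = -14, Σ1/u·w = -137/140.
MᵀM·[p, q]ᵀ = Mᵀw becomes [[5, 113/840]; [113/840, 249649/705600]]·[p, q]ᵀ = [-14, -137/140]ᵀ.
Δ = 5·(249649/705600) − (113/840)² = 308869/176400.
p = ((-14)·(249649/705600) − (113/840)·(-137/140))/(308869/176400) = -850550/308869; q = (5·(-137/140) − (113/840)·(-14))/(308869/176400) = -530880/308869.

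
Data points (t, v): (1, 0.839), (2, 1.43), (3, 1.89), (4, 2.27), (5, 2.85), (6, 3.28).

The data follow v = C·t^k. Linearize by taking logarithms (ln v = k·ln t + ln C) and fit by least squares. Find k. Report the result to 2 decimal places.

Let Y = ln v. Fitting Y = k·ln t + ln C by least squares:
XᵀX = [[9.4099, 6.5793]; [6.5793, 6]], rhs = [5.8977, 3.8736]ᵀ  (here Σln t = 6.5793, Σ(ln t)² = 9.4099, Σln v = 3.8736, Σln t·ln v = 5.8977).
Solving (det = 13.1729): k = 0.75156, ln C = -0.17851.

k = 0.75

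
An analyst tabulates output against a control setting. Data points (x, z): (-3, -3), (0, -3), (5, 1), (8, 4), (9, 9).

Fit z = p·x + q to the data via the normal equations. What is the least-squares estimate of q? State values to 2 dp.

q = -1.84

The normal system AᵀA·[p, q]ᵀ = Aᵀz is [[179, 19]; [19, 5]]·[p, q]ᵀ = [127, 8]ᵀ.
Eliminating q: 5·(row 1) − 19·(row 2) gives 534·p = 5·127 − 19·8 = 483, so p = 161/178.
Then q = (8 − 19·(161/178))/5 = -327/178.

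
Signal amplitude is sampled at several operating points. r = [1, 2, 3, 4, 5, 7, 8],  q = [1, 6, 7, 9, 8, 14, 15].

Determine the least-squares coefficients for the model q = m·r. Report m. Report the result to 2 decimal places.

m = 1.95

XᵀX·[m]ᵀ = Xᵀq reads: 168·m = 328.
m = 328/168 = 1.95238.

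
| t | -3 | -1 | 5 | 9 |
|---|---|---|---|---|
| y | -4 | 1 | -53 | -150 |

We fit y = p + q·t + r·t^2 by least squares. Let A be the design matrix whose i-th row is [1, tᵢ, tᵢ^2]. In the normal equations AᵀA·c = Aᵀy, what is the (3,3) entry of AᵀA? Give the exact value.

Row 3 ↔ basis t^2, column 3 ↔ basis t^2, so (AᵀA)_{3,3} = Σᵢ (t^2)·(t^2) = (9)·(9) + (1)·(1) + (25)·(25) + (81)·(81) = 7268.

7268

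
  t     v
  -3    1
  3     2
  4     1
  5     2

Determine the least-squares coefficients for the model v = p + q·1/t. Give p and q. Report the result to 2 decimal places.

Normal-equation sums: Σ1 = 4, Σ1/t = 9/20, Σ1/t·1/t = 1169/3600.
Moment sums: Σv = 6, Σ1/t·v = 59/60.
Eliminating q: (1169/3600)·(row 1) − (9/20)·(row 2) gives (3947/3600)·p = (1169/3600)·6 − (9/20)·(59/60) = 1807/1200, so p = 5421/3947.
Then q = ((59/60) − (9/20)·(5421/3947))/(1169/3600) = 4440/3947.

p = 1.37, q = 1.12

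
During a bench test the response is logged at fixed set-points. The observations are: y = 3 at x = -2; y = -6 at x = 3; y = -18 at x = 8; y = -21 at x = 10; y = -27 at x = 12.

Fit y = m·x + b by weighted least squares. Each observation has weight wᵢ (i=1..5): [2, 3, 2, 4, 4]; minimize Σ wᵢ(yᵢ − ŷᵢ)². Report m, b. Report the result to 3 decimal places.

The normal equations are: 1139·m + 109·b = -2490;  109·m + 15·b = -240.
Δ = 1139·15 − 109² = 5204.
m = ((-2490)·15 − 109·(-240))/5204 = -5595/2602; b = (1139·(-240) − 109·(-2490))/5204 = -975/2602.

m = -2.150, b = -0.375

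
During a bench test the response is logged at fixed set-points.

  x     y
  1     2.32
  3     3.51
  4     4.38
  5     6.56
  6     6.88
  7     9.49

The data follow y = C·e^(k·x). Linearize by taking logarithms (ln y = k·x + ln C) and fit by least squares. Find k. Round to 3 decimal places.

Taking logs, ln y = k·x + ln C, so regress ln y on x.
Σx = 26.0000, Σ(x)² = 136.0000, Σln y = 9.6341, Σx·ln y = 47.2449.
Normal system: [[136.0000, 26.0000]; [26.0000, 6]]·[k, ln C]ᵀ = [47.2449, 9.6341]ᵀ.
Δ = 136.0000·6 − (26.0000)² = 140.0000; k = (47.2449·6 − 26.0000·9.6341)/140.0000 = 0.23560, ln C = (136.0000·9.6341 − 26.0000·47.2449)/140.0000 = 0.58476.

k = 0.236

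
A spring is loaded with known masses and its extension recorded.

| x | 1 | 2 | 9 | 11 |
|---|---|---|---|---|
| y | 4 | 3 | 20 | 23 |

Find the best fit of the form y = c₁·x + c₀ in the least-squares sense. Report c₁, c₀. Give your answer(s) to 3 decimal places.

c₁ = 2.080, c₀ = 0.538

Compute the Gram sums: Σx·x = 207, Σx = 23, Σ1 = 4.
Moment sums: Σx·y = 443, Σy = 50.
Normal equations: [[207, 23]; [23, 4]]·[c₁, c₀]ᵀ = [443, 50]ᵀ.
det = 207·4 − 23² = 299.
c₁ = (443·4 − 23·50)/299 = 622/299; c₀ = (207·50 − 23·443)/299 = 7/13.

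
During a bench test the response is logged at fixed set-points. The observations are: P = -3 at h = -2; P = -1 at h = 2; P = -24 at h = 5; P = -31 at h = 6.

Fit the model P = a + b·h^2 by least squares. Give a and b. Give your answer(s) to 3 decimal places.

The normal equations are: 4·a + 69·b = -59;  69·a + 1953·b = -1732.
(Σ1 = 4, Σh^2 = 69, Σh^2·h^2 = 1953, ΣP = -59, Σh^2·P = -1732.)
Eliminating b: 1953·(row 1) − 69·(row 2) gives 3051·a = 1953·(-59) − 69·(-1732) = 4281, so a = 1427/1017.
Then b = ((-1732) − 69·(1427/1017))/1953 = -2857/3051.

a = 1.403, b = -0.936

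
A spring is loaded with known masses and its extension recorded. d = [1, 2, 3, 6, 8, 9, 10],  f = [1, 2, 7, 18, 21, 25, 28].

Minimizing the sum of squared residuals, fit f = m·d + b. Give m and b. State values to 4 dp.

Setting ∂/∂m … = 0 gives: 295·m + 39·b = 807;  39·m + 7·b = 102.
Eliminating b: 7·(row 1) − 39·(row 2) gives 544·m = 7·807 − 39·102 = 1671, so m = 1671/544.
Then b = (102 − 39·(1671/544))/7 = -1383/544.

m = 3.0717, b = -2.5423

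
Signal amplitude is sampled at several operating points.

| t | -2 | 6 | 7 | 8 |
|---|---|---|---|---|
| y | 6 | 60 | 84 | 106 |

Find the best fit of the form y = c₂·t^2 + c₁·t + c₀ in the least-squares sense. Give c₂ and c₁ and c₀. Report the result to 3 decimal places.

MᵀM·[c₂, c₁, c₀]ᵀ = Mᵀy reads: 7809·c₂ + 1063·c₁ + 153·c₀ = 13084;  1063·c₂ + 153·c₁ + 19·c₀ = 1784;  153·c₂ + 19·c₁ + 4·c₀ = 256.
Solving the 3×3 system (Gaussian elimination) gives c₂ = 15583/9722, c₁ = 4499/9722, c₀ = 2394/4861.

c₂ = 1.603, c₁ = 0.463, c₀ = 0.492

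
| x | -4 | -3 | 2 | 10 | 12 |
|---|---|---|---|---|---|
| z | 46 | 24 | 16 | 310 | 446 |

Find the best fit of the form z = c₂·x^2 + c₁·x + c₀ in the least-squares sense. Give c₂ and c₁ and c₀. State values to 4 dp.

c₂ = 3.0014, c₁ = 0.9866, c₀ = 1.1666

The normal equations are: 31089·c₂ + 2645·c₁ + 273·c₀ = 96240;  2645·c₂ + 273·c₁ + 17·c₀ = 8228;  273·c₂ + 17·c₁ + 5·c₀ = 842.
Inverting the 3×3 Gram matrix, [c₂, c₁, c₀]ᵀ = [1004025/334514, 330039/334514, 10270/8803]ᵀ.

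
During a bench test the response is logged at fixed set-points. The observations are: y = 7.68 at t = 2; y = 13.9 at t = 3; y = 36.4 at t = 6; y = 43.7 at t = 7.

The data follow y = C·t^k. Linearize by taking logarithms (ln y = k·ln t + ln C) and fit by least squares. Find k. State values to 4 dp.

Let Y = ln y. Fitting Y = k·ln t + ln C by least squares:
Σln t = 5.5294, Σ(ln t)² = 8.6844, Σln y = 12.0424, Σln t·ln y = 18.0955.
Equations: 8.6844·k + 5.5294·ln C = 18.0955;  5.5294·k + 4·ln C = 12.0424.
Solving (det = 4.1629): k = 1.39186, ln C = 1.08656.

k = 1.3919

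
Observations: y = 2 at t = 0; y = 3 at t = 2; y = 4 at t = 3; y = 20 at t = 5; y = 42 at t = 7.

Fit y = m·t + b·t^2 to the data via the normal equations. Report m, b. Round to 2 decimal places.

m = -1.29, b = 1.04

Compute the Gram sums: Σt·t = 87, Σt·t^2 = 503, Σt^2·t^2 = 3123.
Moment sums: Σt·y = 412, Σt^2·y = 2606.
Normal equations: [[87, 503]; [503, 3123]]·[m, b]ᵀ = [412, 2606]ᵀ.
det = 87·3123 − 503² = 18692.
m = (412·3123 − 503·2606)/18692 = -12071/9346; b = (87·2606 − 503·412)/18692 = 9743/9346.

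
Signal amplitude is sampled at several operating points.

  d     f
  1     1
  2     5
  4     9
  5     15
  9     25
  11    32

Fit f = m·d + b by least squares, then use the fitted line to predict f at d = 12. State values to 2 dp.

From the data, Σd·d = 248, Σd = 32, Σ1 = 6.
And Σd·f = 699, Σf = 87.
MᵀM·[m, b]ᵀ = Mᵀf becomes [[248, 32]; [32, 6]]·[m, b]ᵀ = [699, 87]ᵀ.
Δ = 248·6 − 32² = 464.
m = (699·6 − 32·87)/464 = 705/232; b = (248·87 − 32·699)/464 = -99/58.
At d = 12: f̂ = (705/232)·(12) + (-99/58)·(1) = 1008/29.

f̂ = 34.76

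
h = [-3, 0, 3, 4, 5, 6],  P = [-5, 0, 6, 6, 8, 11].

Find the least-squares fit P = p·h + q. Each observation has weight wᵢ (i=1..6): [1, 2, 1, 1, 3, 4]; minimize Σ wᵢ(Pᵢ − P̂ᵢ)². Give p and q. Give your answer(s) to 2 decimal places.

The normal system MᵀWM·[p, q]ᵀ = MᵀWP is [[253, 43]; [43, 12]]·[p, q]ᵀ = [441, 75]ᵀ.
Determinant 253·12 − 43² = 1187.
p = (441·12 − 43·75)/1187 = 2067/1187; q = (253·75 − 43·441)/1187 = 12/1187.

p = 1.74, q = 0.01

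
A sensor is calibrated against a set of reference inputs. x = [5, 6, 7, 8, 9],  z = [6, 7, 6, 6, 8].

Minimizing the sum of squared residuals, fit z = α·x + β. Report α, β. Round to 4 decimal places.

α = 0.3000, β = 4.5000

Entries of AᵀA: Σx·x = 255, Σx = 35, Σ1 = 5.
And Σx·z = 234, Σz = 33.
Normal equations: [[255, 35]; [35, 5]]·[α, β]ᵀ = [234, 33]ᵀ.
Determinant 255·5 − 35² = 50.
α = (234·5 − 35·33)/50 = 3/10; β = (255·33 − 35·234)/50 = 9/2.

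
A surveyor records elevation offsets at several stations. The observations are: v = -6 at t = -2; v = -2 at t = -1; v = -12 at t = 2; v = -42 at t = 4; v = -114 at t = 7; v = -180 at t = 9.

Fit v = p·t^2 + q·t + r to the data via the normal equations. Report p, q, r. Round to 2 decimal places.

Entries of AᵀA: Σt^2·t^2 = 9251, Σt^2·t = 1135, Σt^2 = 155, Σt·t = 155, Σt = 19, Σ1 = 6.
For Aᵀv: Σt^2·v = -20912, Σt·v = -2596, Σv = -356.
Normal equations: [[9251, 1135, 155]; [1135, 155, 19]; [155, 19, 6]]·[p, q, r]ᵀ = [-20912, -2596, -356]ᵀ.
Solving the 3×3 system (Gaussian elimination) gives p = -82469/41312, q = -79611/41312, r = -17157/10328.

p = -2.00, q = -1.93, r = -1.66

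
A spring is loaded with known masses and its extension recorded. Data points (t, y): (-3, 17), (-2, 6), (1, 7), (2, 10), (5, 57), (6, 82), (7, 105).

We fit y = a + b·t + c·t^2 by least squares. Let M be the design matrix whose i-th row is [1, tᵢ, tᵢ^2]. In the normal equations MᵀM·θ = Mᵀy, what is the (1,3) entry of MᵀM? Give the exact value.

Row 1 ↔ basis 1, column 3 ↔ basis t^2, so (MᵀM)_{1,3} = Σᵢ t^2 = (1)·(9) + (1)·(4) + (1)·(1) + (1)·(4) + (1)·(25) + (1)·(36) + (1)·(49) = 128.

128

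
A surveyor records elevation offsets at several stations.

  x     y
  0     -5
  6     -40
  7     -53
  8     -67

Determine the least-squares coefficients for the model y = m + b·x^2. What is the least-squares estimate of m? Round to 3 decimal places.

Compute the Gram sums: Σ1 = 4, Σx^2 = 149, Σx^2·x^2 = 7793.
For Mᵀy: Σy = -165, Σx^2·y = -8325.
MᵀM·[m, b]ᵀ = Mᵀy becomes [[4, 149]; [149, 7793]]·[m, b]ᵀ = [-165, -8325]ᵀ.
Δ = 4·7793 − 149² = 8971.
m = ((-165)·7793 − 149·(-8325))/8971 = -45420/8971; b = (4·(-8325) − 149·(-165))/8971 = -8715/8971.

m = -5.063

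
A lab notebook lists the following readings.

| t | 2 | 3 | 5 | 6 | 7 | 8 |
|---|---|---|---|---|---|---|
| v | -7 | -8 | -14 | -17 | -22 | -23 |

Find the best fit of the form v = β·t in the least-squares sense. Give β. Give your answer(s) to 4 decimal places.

β = -2.9305

The normal system AᵀA·[β]ᵀ = Aᵀv is [[187]]·[β]ᵀ = [-548]ᵀ.
β = (-548)/187 = -2.93048.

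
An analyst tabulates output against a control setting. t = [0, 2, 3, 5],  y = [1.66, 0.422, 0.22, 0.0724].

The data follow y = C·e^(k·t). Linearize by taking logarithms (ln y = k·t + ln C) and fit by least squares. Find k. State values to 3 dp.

Let Y = ln y. Fitting Y = k·t + ln C by least squares:
AᵀA = [[38.0000, 10.0000]; [10.0000, 4]], rhs = [-19.3956, -4.4956]ᵀ  (here Σt = 10.0000, Σ(t)² = 38.0000, Σln y = -4.4956, Σt·ln y = -19.3956).
Solving (det = 52.0000): k = -0.62743, ln C = 0.44468.

k = -0.627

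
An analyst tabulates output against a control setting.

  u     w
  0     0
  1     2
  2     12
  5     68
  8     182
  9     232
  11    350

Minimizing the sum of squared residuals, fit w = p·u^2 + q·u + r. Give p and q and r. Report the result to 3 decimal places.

Entries of XᵀX: Σu^2·u^2 = 25940, Σu^2·u = 2706, Σu^2 = 296, Σu·u = 296, Σu = 36, Σ1 = 7.
And Σu^2·w = 74540, Σu·w = 7760, Σw = 846.
XᵀX·[p, q, r]ᵀ = Xᵀw becomes [[25940, 2706, 296]; [2706, 296, 36]; [296, 36, 7]]·[p, q, r]ᵀ = [74540, 7760, 846]ᵀ.
Solving the 3×3 system (Gaussian elimination) gives p = 458620/152081, q = -220186/152081, r = 119386/152081.

p = 3.016, q = -1.448, r = 0.785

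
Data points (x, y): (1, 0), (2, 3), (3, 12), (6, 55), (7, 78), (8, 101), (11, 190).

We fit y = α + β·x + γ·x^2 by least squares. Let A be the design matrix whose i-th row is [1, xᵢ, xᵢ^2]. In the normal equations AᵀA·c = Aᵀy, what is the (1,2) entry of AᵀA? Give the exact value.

38

Row 1 ↔ basis 1, column 2 ↔ basis x, so (AᵀA)_{1,2} = Σᵢ x = (1)·(1) + (1)·(2) + (1)·(3) + (1)·(6) + (1)·(7) + (1)·(8) + (1)·(11) = 38.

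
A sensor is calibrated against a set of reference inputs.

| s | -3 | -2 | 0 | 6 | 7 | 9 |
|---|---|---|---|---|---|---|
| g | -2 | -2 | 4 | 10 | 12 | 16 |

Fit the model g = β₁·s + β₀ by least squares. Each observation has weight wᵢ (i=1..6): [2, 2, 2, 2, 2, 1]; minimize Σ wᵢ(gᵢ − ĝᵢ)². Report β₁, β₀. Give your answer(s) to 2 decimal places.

Entries of AᵀWA: Σwᵢ·s·s = 277, Σwᵢ·s = 25, Σwᵢ·1 = 11.
And Σwᵢ·s·g = 452, Σwᵢ·g = 60.
Determinant 277·11 − 25² = 2422.
β₁ = (452·11 − 25·60)/2422 = 248/173; β₀ = (277·60 − 25·452)/2422 = 380/173.

β₁ = 1.43, β₀ = 2.20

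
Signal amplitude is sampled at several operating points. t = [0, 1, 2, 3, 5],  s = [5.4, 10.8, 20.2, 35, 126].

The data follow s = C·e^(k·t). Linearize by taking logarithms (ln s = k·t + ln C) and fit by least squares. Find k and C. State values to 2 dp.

With ln sᵢ as the transformed response and tᵢ as the regressor:
Σt = 11.0000, Σ(t)² = 39.0000, Σln s = 15.4633, Σt·ln s = 43.2384.
Equations: 39.0000·k + 11.0000·ln C = 43.2384;  11.0000·k + 5·ln C = 15.4633.
Solving (det = 74.0000): k = 0.62292, ln C = 1.72223, so C = exp(1.72223) = 5.59700.

k = 0.62, C = 5.60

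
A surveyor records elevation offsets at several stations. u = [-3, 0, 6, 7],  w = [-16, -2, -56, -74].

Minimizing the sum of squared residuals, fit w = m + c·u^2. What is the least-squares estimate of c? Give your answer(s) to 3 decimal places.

With design matrix A, AᵀA = [[4, 94]; [94, 3778]] and Aᵀw = [-148, -5786]ᵀ.
det = 4·3778 − 94² = 6276.
m = ((-148)·3778 − 94·(-5786))/6276 = -3815/1569; c = (4·(-5786) − 94·(-148))/6276 = -2308/1569.

c = -1.471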